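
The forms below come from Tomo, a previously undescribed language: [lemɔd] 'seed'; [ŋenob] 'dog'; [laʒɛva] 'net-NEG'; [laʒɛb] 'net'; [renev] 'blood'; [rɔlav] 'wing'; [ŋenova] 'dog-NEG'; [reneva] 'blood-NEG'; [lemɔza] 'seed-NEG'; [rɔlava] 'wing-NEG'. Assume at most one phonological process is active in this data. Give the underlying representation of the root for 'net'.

/laʒɛb/

In [laʒɛb] and [laʒɛva] the final segment of 'net' alternates: [b] ~ [v].
The stem 'wing' ([rɔlav], [rɔlava]) shows [v] unchanged in both environments, so [v] cannot be basic with [b] derived in isolation.
Therefore /b/ is basic and [v] is derived by intervocalic spirantization (voiced stops become fricatives between vowels).
So 'net' = /laʒɛb/.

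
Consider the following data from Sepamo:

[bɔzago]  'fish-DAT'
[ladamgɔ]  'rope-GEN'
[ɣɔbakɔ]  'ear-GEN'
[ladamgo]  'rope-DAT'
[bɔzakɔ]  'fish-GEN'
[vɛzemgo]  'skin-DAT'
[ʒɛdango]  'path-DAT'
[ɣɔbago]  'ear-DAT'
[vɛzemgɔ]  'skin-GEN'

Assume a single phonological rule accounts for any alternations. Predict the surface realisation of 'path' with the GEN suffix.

The GEN morpheme has two allomorphs, [-gɔ] and [-kɔ].
The DAT suffix, which begins with [g], is invariant after every stem; so [g] is not altered by any rule here.
So the underlying form is /-kɔ/, and voiceless stops become voiced after a nasal.
After 'path', which ends in a nasal, the suffix surfaces as [-gɔ], giving [ʒɛdangɔ].

[ʒɛdangɔ]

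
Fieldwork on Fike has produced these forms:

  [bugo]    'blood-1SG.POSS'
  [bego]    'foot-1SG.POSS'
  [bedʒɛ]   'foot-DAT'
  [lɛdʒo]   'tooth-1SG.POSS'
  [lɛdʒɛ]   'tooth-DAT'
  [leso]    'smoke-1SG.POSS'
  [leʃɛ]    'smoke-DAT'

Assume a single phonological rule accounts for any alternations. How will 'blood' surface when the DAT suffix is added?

The root 'foot' surfaces as [bego] and [bedʒɛ], with a stem-final [g] ~ [dʒ] alternation.
But 'tooth' keeps [dʒ] in both environments ([lɛdʒo], [lɛdʒɛ]), so there is no rule changing /dʒ/ to [g] before the 1SG.POSS suffix.
The alternation reflects palatalization before a front vowel: /g/ and /s/ become palato-alveolar [dʒ] and [ʃ] before a front vowel. /g/ is underlying.
From [bugo] the stem 'blood' is /bug/; before a front vowel this yields [budʒɛ].

[budʒɛ]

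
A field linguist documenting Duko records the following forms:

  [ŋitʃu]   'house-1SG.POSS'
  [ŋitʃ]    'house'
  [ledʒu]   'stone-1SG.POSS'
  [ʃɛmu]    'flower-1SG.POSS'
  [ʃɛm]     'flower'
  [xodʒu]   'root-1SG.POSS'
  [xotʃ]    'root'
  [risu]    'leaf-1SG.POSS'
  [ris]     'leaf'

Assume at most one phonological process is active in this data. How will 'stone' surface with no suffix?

'root' shows [dʒ] ~ [tʃ] at the end of the stem ([xodʒu] vs [xotʃ]).
The stem 'house' ([ŋitʃu], [ŋitʃ]) shows [tʃ] unchanged in both environments, so [tʃ] cannot be basic with [dʒ] derived before the 1SG.POSS suffix.
So /dʒ/ is underlying, and a rule of word-final obstruent devoicing — voiced obstruents become voiceless word-finally — gives [tʃ].
The one attested form of 'stone', [ledʒu], shows underlying /ledʒ/. Applying the same rule word-finally gives [letʃ].

[letʃ]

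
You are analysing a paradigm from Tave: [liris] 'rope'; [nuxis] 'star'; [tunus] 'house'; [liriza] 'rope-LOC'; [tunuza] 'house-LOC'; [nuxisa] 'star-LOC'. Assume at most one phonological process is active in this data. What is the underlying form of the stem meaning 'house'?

/tunuz/

In [tunus] and [tunuza] the final segment of 'house' alternates: [s] ~ [z].
If /s/ were underlying and a rule turned it into [z] before the LOC suffix, 'star' would also alternate; but it has [s] in both [nuxis] and [nuxisa].
So /z/ is underlying, and a rule of word-final obstruent devoicing — voiced obstruents become voiceless word-finally — gives [s].
The underlying form of 'house' is therefore /tunuz/.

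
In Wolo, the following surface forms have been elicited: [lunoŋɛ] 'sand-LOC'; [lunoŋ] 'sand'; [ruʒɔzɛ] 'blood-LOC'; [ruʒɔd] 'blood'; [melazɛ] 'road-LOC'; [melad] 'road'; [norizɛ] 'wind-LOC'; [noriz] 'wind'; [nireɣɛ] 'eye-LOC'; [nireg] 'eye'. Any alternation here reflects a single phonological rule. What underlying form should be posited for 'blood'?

In [ruʒɔzɛ] and [ruʒɔd] the final segment of 'blood' alternates: [z] ~ [d].
But 'wind' keeps [z] in both environments ([norizɛ], [noriz]), so there is no rule changing /z/ to [d] in isolation.
The underlying segment must be /d/; voiced stops become fricatives between vowels, yielding [z] there.
Hence 'blood' is /ruʒɔd/ underlyingly.

/ruʒɔd/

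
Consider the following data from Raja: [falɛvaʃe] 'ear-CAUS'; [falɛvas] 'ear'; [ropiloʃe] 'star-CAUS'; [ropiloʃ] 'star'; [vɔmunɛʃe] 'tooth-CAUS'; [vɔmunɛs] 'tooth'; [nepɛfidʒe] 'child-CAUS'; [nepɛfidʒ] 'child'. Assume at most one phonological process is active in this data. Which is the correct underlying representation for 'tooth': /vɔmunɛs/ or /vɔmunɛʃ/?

/vɔmunɛs/

'tooth' shows [ʃ] ~ [s] at the end of the stem ([vɔmunɛʃe] vs [vɔmunɛs]).
The stem 'star' ([ropiloʃe], [ropiloʃ]) shows [ʃ] unchanged in both environments, so [ʃ] cannot be basic with [s] derived in isolation.
The alternation reflects palatalization before a front vowel: /s/ becomes palato-alveolar [ʃ] before a front vowel. /s/ is underlying.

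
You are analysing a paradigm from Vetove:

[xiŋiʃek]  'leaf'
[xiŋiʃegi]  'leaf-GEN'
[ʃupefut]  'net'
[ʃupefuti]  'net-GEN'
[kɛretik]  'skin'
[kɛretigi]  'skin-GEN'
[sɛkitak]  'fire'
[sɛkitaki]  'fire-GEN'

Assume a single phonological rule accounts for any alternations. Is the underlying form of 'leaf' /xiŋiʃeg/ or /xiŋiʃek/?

/xiŋiʃeg/

'leaf' shows [k] ~ [g] at the end of the stem ([xiŋiʃek] vs [xiŋiʃegi]).
But 'fire' keeps [k] in both environments ([sɛkitak], [sɛkitaki]), so there is no rule changing /k/ to [g] before the GEN suffix.
The alternation reflects word-final obstruent devoicing: voiced obstruents become voiceless word-finally. /g/ is underlying.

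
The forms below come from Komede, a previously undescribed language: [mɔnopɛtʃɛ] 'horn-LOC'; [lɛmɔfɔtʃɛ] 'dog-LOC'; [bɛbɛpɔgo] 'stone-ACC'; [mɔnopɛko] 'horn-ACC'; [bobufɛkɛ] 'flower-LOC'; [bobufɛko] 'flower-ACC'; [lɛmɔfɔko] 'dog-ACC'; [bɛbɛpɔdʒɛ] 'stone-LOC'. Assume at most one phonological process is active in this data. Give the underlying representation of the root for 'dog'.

The root 'dog' surfaces as [lɛmɔfɔko] and [lɛmɔfɔtʃɛ], with a stem-final [k] ~ [tʃ] alternation.
If /k/ were underlying and a rule turned it into [tʃ] before the LOC suffix, 'flower' would also alternate; but it has [k] in both [bobufɛko] and [bobufɛkɛ].
The underlying segment must be /tʃ/; palato-alveolar /tʃ/ and /dʒ/ become [k] and [g] when no front vowel follows, yielding [k] there.
Hence 'dog' is /lɛmɔfɔtʃ/ underlyingly.

/lɛmɔfɔtʃ/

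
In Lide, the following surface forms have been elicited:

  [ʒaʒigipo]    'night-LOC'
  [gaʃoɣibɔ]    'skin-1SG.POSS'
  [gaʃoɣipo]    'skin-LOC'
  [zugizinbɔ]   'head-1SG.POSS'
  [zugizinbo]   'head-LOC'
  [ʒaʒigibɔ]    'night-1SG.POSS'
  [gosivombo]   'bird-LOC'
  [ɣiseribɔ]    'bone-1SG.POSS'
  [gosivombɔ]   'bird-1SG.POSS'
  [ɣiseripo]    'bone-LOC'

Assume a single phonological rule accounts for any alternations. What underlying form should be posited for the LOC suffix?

/-po/

The LOC morpheme has two allomorphs, [-bo] and [-po].
The 1SG.POSS suffix, which begins with [b], is invariant after every stem; so [b] is not altered by any rule here.
The LOC suffix is therefore /-po/ underlyingly, with post-nasal voicing: voiceless stops become voiced after a nasal.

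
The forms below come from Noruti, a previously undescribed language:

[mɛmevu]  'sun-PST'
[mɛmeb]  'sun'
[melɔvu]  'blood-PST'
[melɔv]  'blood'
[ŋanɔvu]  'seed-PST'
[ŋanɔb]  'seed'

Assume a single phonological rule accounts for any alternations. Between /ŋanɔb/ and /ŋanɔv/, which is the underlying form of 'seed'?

The stem for 'seed' ends in [v] in [ŋanɔvu] but [b] in [ŋanɔb].
The stem 'blood' ([melɔvu], [melɔv]) shows [v] unchanged in both environments, so [v] cannot be basic with [b] derived in isolation.
Therefore /b/ is basic and [v] is derived by intervocalic spirantization (voiced stops become fricatives between vowels).

/ŋanɔb/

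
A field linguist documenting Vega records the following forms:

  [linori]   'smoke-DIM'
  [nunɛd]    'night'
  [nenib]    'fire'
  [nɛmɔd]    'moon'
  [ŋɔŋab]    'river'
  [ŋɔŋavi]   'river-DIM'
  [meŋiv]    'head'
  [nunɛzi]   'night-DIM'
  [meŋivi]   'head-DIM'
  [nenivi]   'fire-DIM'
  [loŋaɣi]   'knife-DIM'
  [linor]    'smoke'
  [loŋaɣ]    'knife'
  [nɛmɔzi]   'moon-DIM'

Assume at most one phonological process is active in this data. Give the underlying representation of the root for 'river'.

'river' shows [v] ~ [b] at the end of the stem ([ŋɔŋavi] vs [ŋɔŋab]).
The stem 'head' ([meŋivi], [meŋiv]) shows [v] unchanged in both environments, so [v] cannot be basic with [b] derived in isolation.
The alternation reflects intervocalic spirantization: voiced stops become fricatives between vowels. /b/ is underlying.
Hence 'river' is /ŋɔŋab/ underlyingly.

/ŋɔŋab/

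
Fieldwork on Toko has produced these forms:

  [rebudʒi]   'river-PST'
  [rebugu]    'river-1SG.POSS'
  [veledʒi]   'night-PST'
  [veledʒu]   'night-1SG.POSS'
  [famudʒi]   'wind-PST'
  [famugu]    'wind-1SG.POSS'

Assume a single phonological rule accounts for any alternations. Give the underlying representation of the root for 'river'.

The root 'river' surfaces as [rebudʒi] and [rebugu], with a stem-final [dʒ] ~ [g] alternation.
Compare 'night', with invariant [dʒ] in [veledʒi] and [veledʒu]: an analysis with underlying /dʒ/ and a rule producing [g] before the 1SG.POSS suffix would wrongly predict alternation here too.
The underlying segment must be /g/; /g/ becomes palato-alveolar [dʒ] before a front vowel, yielding [dʒ] there.

/rebug/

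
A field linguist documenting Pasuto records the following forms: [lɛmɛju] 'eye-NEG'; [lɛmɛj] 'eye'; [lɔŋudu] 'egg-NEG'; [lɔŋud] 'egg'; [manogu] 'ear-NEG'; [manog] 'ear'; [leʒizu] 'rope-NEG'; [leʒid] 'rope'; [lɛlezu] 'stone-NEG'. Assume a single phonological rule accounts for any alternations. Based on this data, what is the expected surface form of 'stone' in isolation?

[lɛled]

In [leʒizu] and [leʒid] the final segment of 'rope' alternates: [z] ~ [d].
The stem 'egg' ([lɔŋudu], [lɔŋud]) shows [d] unchanged in both environments, so [d] cannot be basic with [z] derived before the NEG suffix.
Therefore /z/ is basic and [d] is derived by word-final hardening (voiced fricatives become stops word-finally).
From [lɛlezu] the stem 'stone' is /lɛlez/; word-finally this yields [lɛled].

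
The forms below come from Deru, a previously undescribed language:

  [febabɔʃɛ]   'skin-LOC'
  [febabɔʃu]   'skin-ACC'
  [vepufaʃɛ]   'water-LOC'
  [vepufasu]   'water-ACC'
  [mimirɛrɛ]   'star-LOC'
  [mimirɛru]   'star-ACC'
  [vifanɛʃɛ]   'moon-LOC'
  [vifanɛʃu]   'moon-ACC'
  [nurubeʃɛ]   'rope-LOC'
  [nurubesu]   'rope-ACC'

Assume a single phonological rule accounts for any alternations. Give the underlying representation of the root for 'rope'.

/nurubes/

The stem for 'rope' ends in [ʃ] in [nurubeʃɛ] but [s] in [nurubesu].
The stem 'moon' ([vifanɛʃɛ], [vifanɛʃu]) shows [ʃ] unchanged in both environments, so [ʃ] cannot be basic with [s] derived before the ACC suffix.
So /s/ is underlying, and a rule of palatalization before a front vowel — /s/ becomes palato-alveolar [ʃ] before a front vowel — gives [ʃ].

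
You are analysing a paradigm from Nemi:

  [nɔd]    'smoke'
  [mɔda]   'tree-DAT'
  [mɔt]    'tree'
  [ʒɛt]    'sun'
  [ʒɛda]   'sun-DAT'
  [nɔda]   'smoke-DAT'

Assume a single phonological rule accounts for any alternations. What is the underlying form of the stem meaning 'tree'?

The stem for 'tree' ends in [d] in [mɔda] but [t] in [mɔt].
Compare 'smoke', with invariant [d] in [nɔda] and [nɔd]: an analysis with underlying /d/ and a rule producing [t] in isolation would wrongly predict alternation here too.
So /t/ is underlying, and a rule of intervocalic voicing — voiceless stops become voiced between vowels — gives [d].
The underlying form of 'tree' is therefore /mɔt/.

/mɔt/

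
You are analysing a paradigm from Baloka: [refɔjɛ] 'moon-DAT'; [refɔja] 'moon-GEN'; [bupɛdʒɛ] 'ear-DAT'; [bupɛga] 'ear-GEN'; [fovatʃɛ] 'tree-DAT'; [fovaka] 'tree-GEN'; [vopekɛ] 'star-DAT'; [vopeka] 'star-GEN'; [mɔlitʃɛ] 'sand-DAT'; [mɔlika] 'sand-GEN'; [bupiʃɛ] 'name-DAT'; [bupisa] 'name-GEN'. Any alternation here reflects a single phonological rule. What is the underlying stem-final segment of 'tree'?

The stem for 'tree' ends in [tʃ] in [fovatʃɛ] but [k] in [fovaka].
Compare 'star', with invariant [k] in [vopekɛ] and [vopeka]: an analysis with underlying /k/ and a rule producing [tʃ] before the DAT suffix would wrongly predict alternation here too.
The underlying segment must be /tʃ/; palato-alveolar /tʃ/, /dʒ/ and /ʃ/ become [k], [g] and [s] when no front vowel follows, yielding [k] there.

/tʃ/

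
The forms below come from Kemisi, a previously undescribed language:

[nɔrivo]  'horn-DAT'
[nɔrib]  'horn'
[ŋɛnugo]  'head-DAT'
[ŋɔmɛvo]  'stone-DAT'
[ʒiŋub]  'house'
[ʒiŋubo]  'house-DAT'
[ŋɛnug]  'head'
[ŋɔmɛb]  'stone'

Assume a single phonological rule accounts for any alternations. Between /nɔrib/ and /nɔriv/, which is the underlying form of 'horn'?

/nɔriv/

'horn' shows [v] ~ [b] at the end of the stem ([nɔrivo] vs [nɔrib]).
But 'house' keeps [b] in both environments ([ʒiŋubo], [ʒiŋub]), so there is no rule changing /b/ to [v] before the DAT suffix.
So /v/ is underlying, and a rule of word-final hardening — voiced fricatives become stops word-finally — gives [b].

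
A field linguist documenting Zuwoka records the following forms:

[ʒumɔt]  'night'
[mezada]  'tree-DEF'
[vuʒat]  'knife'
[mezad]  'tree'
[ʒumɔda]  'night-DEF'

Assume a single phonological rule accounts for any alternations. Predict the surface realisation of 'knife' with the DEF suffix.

In [ʒumɔt] and [ʒumɔda] the final segment of 'night' alternates: [t] ~ [d].
But 'tree' keeps [d] in both environments ([mezad], [mezada]), so there is no rule changing /d/ to [t] in isolation.
So /t/ is underlying, and a rule of intervocalic voicing — voiceless stops become voiced between vowels — gives [d].
The one attested form of 'knife', [vuʒat], shows underlying /vuʒat/. Applying the same rule between vowels gives [vuʒada].

[vuʒada]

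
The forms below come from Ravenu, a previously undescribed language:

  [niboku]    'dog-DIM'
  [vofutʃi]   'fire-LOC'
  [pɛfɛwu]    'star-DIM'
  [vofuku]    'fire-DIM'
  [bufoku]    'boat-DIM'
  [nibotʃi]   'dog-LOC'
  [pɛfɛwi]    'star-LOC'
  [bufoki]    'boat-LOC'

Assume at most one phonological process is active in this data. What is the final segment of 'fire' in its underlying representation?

/tʃ/

In [vofutʃi] and [vofuku] the final segment of 'fire' alternates: [tʃ] ~ [k].
If /k/ were underlying and a rule turned it into [tʃ] before the LOC suffix, 'boat' would also alternate; but it has [k] in both [bufoki] and [bufoku].
The alternation reflects depalatalization: palato-alveolar /tʃ/ becomes [k] when no front vowel follows. /tʃ/ is underlying.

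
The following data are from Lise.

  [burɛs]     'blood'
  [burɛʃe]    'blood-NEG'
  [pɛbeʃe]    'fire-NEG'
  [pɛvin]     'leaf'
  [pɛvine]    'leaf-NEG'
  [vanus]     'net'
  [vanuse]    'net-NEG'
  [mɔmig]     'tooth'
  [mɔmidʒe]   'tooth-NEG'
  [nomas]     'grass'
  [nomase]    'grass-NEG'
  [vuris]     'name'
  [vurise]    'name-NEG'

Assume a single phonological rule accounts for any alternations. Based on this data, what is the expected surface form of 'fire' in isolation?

The root 'blood' surfaces as [burɛs] and [burɛʃe], with a stem-final [s] ~ [ʃ] alternation.
The stem 'grass' ([nomas], [nomase]) shows [s] unchanged in both environments, so [s] cannot be basic with [ʃ] derived before the NEG suffix.
So /ʃ/ is underlying, and a rule of depalatalization — palato-alveolar /dʒ/ and /ʃ/ become [g] and [s] when no front vowel follows — gives [s].
The one attested form of 'fire', [pɛbeʃe], shows underlying /pɛbeʃ/. Applying the same rule when no front vowel follows gives [pɛbes].

[pɛbes]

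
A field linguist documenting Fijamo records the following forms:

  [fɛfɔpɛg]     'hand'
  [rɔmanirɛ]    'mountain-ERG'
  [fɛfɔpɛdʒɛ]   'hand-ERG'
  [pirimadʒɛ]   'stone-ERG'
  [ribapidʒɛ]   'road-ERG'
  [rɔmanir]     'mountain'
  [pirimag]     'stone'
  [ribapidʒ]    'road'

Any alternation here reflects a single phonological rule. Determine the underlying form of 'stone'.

/pirimag/

'stone' shows [dʒ] ~ [g] at the end of the stem ([pirimadʒɛ] vs [pirimag]).
If /dʒ/ were underlying and a rule turned it into [g] in isolation, 'road' would also alternate; but it has [dʒ] in both [ribapidʒɛ] and [ribapidʒ].
Therefore /g/ is basic and [dʒ] is derived by palatalization before a front vowel (/g/ becomes palato-alveolar [dʒ] before a front vowel).
The underlying form of 'stone' is therefore /pirimag/.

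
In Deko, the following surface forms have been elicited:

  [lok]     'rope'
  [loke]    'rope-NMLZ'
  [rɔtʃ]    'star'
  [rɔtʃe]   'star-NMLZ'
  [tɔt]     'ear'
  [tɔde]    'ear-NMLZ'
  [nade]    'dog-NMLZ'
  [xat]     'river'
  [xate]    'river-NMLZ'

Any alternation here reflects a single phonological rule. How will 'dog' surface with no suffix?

[nat]

The stem for 'ear' ends in [t] in [tɔt] but [d] in [tɔde].
The stem 'river' ([xat], [xate]) shows [t] unchanged in both environments, so [t] cannot be basic with [d] derived before the NMLZ suffix.
So /d/ is underlying, and a rule of word-final obstruent devoicing — voiced obstruents become voiceless word-finally — gives [t].
The one attested form of 'dog', [nade], shows underlying /nad/. Applying the same rule word-finally gives [nat].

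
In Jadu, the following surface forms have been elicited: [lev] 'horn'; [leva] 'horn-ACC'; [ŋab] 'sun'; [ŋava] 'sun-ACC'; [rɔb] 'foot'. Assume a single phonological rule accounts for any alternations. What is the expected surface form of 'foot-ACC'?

'sun' shows [b] ~ [v] at the end of the stem ([ŋab] vs [ŋava]).
If /v/ were underlying and a rule turned it into [b] in isolation, 'horn' would also alternate; but it has [v] in both [lev] and [leva].
The underlying segment must be /b/; voiced stops become fricatives between vowels, yielding [v] there.
The one attested form of 'foot', [rɔb], shows underlying /rɔb/. Applying the same rule between vowels gives [rɔva].

[rɔva]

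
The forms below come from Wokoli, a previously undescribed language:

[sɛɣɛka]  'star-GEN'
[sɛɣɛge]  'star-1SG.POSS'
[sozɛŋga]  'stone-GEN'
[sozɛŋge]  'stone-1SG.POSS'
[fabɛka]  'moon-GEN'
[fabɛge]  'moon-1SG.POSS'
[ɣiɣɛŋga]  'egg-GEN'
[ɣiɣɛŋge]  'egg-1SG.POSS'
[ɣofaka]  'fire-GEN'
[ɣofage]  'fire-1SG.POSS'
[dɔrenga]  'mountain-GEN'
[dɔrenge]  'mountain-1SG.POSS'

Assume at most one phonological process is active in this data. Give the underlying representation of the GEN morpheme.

/-ka/

The GEN suffix surfaces as [-ga] and [-ka], depending on the final segment of the stem.
By contrast the 1SG.POSS suffix keeps its initial [g] throughout — that segment must be underlying.
So the underlying form is /-ka/, and voiceless stops become voiced after a nasal.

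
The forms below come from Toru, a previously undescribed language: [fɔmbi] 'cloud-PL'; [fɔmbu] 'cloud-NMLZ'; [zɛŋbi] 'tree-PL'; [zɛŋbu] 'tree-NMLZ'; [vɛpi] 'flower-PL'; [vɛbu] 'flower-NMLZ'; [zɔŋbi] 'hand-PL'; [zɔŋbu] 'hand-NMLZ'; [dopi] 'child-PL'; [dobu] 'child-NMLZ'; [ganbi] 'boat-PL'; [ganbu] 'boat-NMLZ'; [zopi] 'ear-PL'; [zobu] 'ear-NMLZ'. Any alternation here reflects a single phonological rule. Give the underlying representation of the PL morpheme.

/-pi/

The PL morpheme has two allomorphs, [-bi] and [-pi].
By contrast the NMLZ suffix keeps its initial [b] throughout — that segment must be underlying.
So the underlying form is /-pi/, and voiceless stops become voiced after a nasal.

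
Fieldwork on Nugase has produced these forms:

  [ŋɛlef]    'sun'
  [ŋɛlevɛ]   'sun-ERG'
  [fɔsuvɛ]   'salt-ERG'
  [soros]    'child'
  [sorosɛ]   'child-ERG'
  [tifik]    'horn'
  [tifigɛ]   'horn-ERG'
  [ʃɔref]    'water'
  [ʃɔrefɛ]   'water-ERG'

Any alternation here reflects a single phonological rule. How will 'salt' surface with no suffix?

In [ŋɛlef] and [ŋɛlevɛ] the final segment of 'sun' alternates: [f] ~ [v].
Compare 'water', with invariant [f] in [ʃɔref] and [ʃɔrefɛ]: an analysis with underlying /f/ and a rule producing [v] before the ERG suffix would wrongly predict alternation here too.
The underlying segment must be /v/; voiced obstruents become voiceless word-finally, yielding [f] there.
From [fɔsuvɛ] the stem 'salt' is /fɔsuv/; word-finally this yields [fɔsuf].

[fɔsuf]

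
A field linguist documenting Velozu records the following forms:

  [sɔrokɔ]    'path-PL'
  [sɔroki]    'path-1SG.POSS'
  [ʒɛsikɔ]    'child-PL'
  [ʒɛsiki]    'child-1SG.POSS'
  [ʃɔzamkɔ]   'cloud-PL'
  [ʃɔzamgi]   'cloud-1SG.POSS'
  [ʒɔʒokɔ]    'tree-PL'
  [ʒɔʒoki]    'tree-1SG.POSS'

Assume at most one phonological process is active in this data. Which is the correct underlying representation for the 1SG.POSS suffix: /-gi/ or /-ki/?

/-gi/

The 1SG.POSS suffix surfaces as [-gi] and [-ki], depending on the final segment of the stem.
By contrast the PL suffix keeps its initial [k] throughout — that segment must be underlying.
So the underlying form is /-gi/, and voiced stops become voiceless after a vowel.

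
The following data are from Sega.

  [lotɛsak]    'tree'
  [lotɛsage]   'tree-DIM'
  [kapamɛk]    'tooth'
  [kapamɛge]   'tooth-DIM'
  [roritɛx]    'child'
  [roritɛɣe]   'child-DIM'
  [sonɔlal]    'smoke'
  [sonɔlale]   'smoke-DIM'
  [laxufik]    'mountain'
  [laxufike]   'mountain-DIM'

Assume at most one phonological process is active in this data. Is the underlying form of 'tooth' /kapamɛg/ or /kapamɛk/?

/kapamɛg/

The root 'tooth' surfaces as [kapamɛk] and [kapamɛge], with a stem-final [k] ~ [g] alternation.
The stem 'mountain' ([laxufik], [laxufike]) shows [k] unchanged in both environments, so [k] cannot be basic with [g] derived before the DIM suffix.
The underlying segment must be /g/; voiced obstruents become voiceless word-finally, yielding [k] there.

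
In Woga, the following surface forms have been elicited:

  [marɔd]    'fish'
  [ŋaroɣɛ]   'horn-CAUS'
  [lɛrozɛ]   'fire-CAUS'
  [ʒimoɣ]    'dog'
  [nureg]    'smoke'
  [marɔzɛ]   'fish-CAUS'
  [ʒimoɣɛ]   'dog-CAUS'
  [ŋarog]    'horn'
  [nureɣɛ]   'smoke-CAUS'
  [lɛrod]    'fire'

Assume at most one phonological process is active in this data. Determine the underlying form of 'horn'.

The root 'horn' surfaces as [ŋaroɣɛ] and [ŋarog], with a stem-final [ɣ] ~ [g] alternation.
But 'dog' keeps [ɣ] in both environments ([ʒimoɣɛ], [ʒimoɣ]), so there is no rule changing /ɣ/ to [g] in isolation.
So /g/ is underlying, and a rule of intervocalic spirantization — voiced stops become fricatives between vowels — gives [ɣ].
The underlying form of 'horn' is therefore /ŋarog/.

/ŋarog/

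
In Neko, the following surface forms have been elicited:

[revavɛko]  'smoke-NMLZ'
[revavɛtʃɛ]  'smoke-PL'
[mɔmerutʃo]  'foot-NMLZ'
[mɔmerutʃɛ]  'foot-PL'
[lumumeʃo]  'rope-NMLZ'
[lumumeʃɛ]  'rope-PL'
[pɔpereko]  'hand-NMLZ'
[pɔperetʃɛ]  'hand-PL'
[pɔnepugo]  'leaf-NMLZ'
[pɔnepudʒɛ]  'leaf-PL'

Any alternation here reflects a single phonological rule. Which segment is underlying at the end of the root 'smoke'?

/k/

The stem for 'smoke' ends in [k] in [revavɛko] but [tʃ] in [revavɛtʃɛ].
The stem 'foot' ([mɔmerutʃo], [mɔmerutʃɛ]) shows [tʃ] unchanged in both environments, so [tʃ] cannot be basic with [k] derived before the NMLZ suffix.
So /k/ is underlying, and a rule of palatalization before a front vowel — /k/ and /g/ become palato-alveolar [tʃ] and [dʒ] before a front vowel — gives [tʃ].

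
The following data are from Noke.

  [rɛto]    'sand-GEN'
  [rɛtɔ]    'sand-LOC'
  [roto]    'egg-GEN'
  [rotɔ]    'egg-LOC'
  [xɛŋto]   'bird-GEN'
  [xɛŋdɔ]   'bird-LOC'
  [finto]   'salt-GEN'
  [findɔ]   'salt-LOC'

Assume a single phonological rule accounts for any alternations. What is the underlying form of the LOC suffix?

The LOC suffix surfaces as [-dɔ] and [-tɔ], depending on the final segment of the stem.
By contrast the GEN suffix keeps its initial [t] throughout — that segment must be underlying.
The LOC suffix is therefore /-dɔ/ underlyingly, with post-vocalic devoicing: voiced stops become voiceless after a vowel.

/-dɔ/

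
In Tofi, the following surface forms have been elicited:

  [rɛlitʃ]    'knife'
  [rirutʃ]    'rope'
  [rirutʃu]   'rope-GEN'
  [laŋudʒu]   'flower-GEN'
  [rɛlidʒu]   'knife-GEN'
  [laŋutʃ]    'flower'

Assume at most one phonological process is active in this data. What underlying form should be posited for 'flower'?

/laŋudʒ/

'flower' shows [dʒ] ~ [tʃ] at the end of the stem ([laŋudʒu] vs [laŋutʃ]).
If /tʃ/ were underlying and a rule turned it into [dʒ] before the GEN suffix, 'rope' would also alternate; but it has [tʃ] in both [rirutʃu] and [rirutʃ].
The alternation reflects word-final obstruent devoicing: voiced obstruents become voiceless word-finally. /dʒ/ is underlying.
The underlying form of 'flower' is therefore /laŋudʒ/.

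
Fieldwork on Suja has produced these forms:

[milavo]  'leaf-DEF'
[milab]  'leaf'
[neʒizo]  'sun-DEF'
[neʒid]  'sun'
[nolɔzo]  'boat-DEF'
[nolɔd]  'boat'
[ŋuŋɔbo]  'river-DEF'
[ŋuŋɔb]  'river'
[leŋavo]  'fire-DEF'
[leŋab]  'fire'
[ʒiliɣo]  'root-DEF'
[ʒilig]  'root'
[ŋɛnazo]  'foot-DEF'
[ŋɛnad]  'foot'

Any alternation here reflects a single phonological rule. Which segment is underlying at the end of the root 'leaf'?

/v/

The root 'leaf' surfaces as [milavo] and [milab], with a stem-final [v] ~ [b] alternation.
If /b/ were underlying and a rule turned it into [v] before the DEF suffix, 'river' would also alternate; but it has [b] in both [ŋuŋɔbo] and [ŋuŋɔb].
The underlying segment must be /v/; voiced fricatives become stops word-finally, yielding [b] there.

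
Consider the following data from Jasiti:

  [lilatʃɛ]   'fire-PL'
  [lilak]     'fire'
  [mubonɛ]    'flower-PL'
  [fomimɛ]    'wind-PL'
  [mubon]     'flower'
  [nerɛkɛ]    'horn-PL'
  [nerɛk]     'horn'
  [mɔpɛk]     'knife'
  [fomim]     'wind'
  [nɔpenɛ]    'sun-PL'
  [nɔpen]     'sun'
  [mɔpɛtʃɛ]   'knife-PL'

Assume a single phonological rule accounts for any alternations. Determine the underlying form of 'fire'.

'fire' shows [k] ~ [tʃ] at the end of the stem ([lilak] vs [lilatʃɛ]).
Compare 'horn', with invariant [k] in [nerɛk] and [nerɛkɛ]: an analysis with underlying /k/ and a rule producing [tʃ] before the PL suffix would wrongly predict alternation here too.
The underlying segment must be /tʃ/; palato-alveolar /tʃ/ becomes [k] when no front vowel follows, yielding [k] there.
The underlying form of 'fire' is therefore /lilatʃ/.

/lilatʃ/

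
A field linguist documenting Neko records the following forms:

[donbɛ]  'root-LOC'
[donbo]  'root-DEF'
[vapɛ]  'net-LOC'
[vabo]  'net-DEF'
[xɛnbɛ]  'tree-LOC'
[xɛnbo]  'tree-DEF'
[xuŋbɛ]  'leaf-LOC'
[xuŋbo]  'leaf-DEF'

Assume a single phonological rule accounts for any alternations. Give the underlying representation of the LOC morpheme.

/-pɛ/

The LOC morpheme has two allomorphs, [-bɛ] and [-pɛ].
By contrast the DEF suffix keeps its initial [b] throughout — that segment must be underlying.
The LOC suffix is therefore /-pɛ/ underlyingly, with post-nasal voicing: voiceless stops become voiced after a nasal.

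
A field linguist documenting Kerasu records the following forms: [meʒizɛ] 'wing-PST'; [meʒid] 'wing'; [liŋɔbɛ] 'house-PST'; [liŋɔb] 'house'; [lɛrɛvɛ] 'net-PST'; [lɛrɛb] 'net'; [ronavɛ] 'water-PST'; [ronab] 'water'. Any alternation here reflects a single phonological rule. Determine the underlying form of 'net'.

The root 'net' surfaces as [lɛrɛvɛ] and [lɛrɛb], with a stem-final [v] ~ [b] alternation.
But 'house' keeps [b] in both environments ([liŋɔbɛ], [liŋɔb]), so there is no rule changing /b/ to [v] before the PST suffix.
Therefore /v/ is basic and [b] is derived by word-final hardening (voiced fricatives become stops word-finally).

/lɛrɛv/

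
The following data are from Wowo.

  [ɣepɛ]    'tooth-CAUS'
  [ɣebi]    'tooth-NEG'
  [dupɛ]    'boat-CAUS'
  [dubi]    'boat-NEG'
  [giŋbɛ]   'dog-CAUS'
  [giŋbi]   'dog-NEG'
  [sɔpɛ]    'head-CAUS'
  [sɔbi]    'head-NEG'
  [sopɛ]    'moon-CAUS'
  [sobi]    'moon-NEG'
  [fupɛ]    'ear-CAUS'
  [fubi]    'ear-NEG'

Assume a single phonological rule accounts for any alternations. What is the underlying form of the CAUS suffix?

/-pɛ/

The CAUS morpheme has two allomorphs, [-bɛ] and [-pɛ].
The NEG suffix, which begins with [b], is invariant after every stem; so [b] is not altered by any rule here.
The CAUS suffix is therefore /-pɛ/ underlyingly, with post-nasal voicing: voiceless stops become voiced after a nasal.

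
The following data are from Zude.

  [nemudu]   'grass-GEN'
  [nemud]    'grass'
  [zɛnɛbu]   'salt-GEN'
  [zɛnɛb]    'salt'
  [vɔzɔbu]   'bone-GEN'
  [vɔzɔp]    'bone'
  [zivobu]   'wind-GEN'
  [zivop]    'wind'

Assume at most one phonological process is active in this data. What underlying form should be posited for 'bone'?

The root 'bone' surfaces as [vɔzɔbu] and [vɔzɔp], with a stem-final [b] ~ [p] alternation.
But 'salt' keeps [b] in both environments ([zɛnɛbu], [zɛnɛb]), so there is no rule changing /b/ to [p] in isolation.
Therefore /p/ is basic and [b] is derived by intervocalic voicing (voiceless stops become voiced between vowels).
The underlying form of 'bone' is therefore /vɔzɔp/.

/vɔzɔp/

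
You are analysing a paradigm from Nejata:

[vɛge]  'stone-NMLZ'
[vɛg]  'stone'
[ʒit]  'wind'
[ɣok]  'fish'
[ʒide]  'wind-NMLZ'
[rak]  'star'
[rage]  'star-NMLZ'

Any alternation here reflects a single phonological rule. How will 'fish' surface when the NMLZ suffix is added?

In [rage] and [rak] the final segment of 'star' alternates: [g] ~ [k].
If /g/ were underlying and a rule turned it into [k] in isolation, 'stone' would also alternate; but it has [g] in both [vɛge] and [vɛg].
The underlying segment must be /k/; voiceless stops become voiced between vowels, yielding [g] there.
The one attested form of 'fish', [ɣok], shows underlying /ɣok/. Applying the same rule between vowels gives [ɣoge].

[ɣoge]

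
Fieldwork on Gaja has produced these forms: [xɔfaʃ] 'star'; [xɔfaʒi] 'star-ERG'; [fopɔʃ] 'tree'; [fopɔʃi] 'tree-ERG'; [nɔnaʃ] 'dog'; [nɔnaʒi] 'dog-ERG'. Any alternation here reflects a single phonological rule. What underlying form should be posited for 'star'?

In [xɔfaʃ] and [xɔfaʒi] the final segment of 'star' alternates: [ʃ] ~ [ʒ].
The stem 'tree' ([fopɔʃ], [fopɔʃi]) shows [ʃ] unchanged in both environments, so [ʃ] cannot be basic with [ʒ] derived before the ERG suffix.
So /ʒ/ is underlying, and a rule of word-final obstruent devoicing — voiced obstruents become voiceless word-finally — gives [ʃ].

/xɔfaʒ/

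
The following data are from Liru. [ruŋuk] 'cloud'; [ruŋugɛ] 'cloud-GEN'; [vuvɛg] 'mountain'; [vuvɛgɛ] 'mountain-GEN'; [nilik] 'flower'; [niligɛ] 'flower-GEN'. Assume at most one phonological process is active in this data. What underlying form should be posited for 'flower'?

/nilik/

In [nilik] and [niligɛ] the final segment of 'flower' alternates: [k] ~ [g].
But 'mountain' keeps [g] in both environments ([vuvɛg], [vuvɛgɛ]), so there is no rule changing /g/ to [k] in isolation.
Therefore /k/ is basic and [g] is derived by intervocalic voicing (voiceless stops become voiced between vowels).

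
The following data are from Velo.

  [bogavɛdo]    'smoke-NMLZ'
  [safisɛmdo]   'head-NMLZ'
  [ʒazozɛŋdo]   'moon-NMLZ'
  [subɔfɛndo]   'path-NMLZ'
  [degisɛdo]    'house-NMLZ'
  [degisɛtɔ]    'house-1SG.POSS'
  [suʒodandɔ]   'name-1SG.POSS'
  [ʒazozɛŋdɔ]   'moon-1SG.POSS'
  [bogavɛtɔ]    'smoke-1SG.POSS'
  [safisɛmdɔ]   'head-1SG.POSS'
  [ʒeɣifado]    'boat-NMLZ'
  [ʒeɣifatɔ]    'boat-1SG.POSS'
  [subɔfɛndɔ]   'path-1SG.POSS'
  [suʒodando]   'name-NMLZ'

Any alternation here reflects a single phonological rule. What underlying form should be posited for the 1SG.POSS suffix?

The 1SG.POSS morpheme has two allomorphs, [-dɔ] and [-tɔ].
By contrast the NMLZ suffix keeps its initial [d] throughout — that segment must be underlying.
The 1SG.POSS suffix is therefore /-tɔ/ underlyingly, with post-nasal voicing: voiceless stops become voiced after a nasal.

/-tɔ/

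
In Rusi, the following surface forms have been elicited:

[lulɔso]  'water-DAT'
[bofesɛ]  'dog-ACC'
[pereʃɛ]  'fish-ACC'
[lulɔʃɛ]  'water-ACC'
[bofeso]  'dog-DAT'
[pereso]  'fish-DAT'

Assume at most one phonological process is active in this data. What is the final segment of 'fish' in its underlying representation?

/ʃ/

The root 'fish' surfaces as [pereʃɛ] and [pereso], with a stem-final [ʃ] ~ [s] alternation.
Compare 'dog', with invariant [s] in [bofesɛ] and [bofeso]: an analysis with underlying /s/ and a rule producing [ʃ] before the ACC suffix would wrongly predict alternation here too.
The underlying segment must be /ʃ/; palato-alveolar /ʃ/ becomes [s] when no front vowel follows, yielding [s] there.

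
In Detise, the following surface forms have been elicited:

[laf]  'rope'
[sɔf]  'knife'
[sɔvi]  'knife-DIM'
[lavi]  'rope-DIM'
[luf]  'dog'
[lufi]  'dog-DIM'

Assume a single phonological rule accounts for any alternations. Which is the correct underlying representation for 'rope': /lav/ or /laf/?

/lav/

The root 'rope' surfaces as [lavi] and [laf], with a stem-final [v] ~ [f] alternation.
Compare 'dog', with invariant [f] in [lufi] and [luf]: an analysis with underlying /f/ and a rule producing [v] before the DIM suffix would wrongly predict alternation here too.
So /v/ is underlying, and a rule of word-final obstruent devoicing — voiced obstruents become voiceless word-finally — gives [f].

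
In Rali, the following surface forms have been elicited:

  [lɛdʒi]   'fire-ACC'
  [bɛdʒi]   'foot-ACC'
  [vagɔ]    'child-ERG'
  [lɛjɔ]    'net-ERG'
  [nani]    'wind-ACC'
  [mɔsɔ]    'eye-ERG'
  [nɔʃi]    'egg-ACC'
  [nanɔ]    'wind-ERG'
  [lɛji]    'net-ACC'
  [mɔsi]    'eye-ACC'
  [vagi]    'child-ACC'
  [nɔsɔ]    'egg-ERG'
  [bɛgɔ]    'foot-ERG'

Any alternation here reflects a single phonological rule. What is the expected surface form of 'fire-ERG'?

In [bɛdʒi] and [bɛgɔ] the final segment of 'foot' alternates: [dʒ] ~ [g].
But 'child' keeps [g] in both environments ([vagi], [vagɔ]), so there is no rule changing /g/ to [dʒ] before the ACC suffix.
The underlying segment must be /dʒ/; palato-alveolar /dʒ/ and /ʃ/ become [g] and [s] when no front vowel follows, yielding [g] there.
The one attested form of 'fire', [lɛdʒi], shows underlying /lɛdʒ/. Applying the same rule when no front vowel follows gives [lɛgɔ].

[lɛgɔ]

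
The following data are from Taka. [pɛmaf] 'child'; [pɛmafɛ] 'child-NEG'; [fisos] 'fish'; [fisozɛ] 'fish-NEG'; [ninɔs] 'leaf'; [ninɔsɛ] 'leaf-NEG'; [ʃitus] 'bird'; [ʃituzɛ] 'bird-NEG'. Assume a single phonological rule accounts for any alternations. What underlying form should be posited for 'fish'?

/fisoz/

The root 'fish' surfaces as [fisos] and [fisozɛ], with a stem-final [s] ~ [z] alternation.
But 'leaf' keeps [s] in both environments ([ninɔs], [ninɔsɛ]), so there is no rule changing /s/ to [z] before the NEG suffix.
Therefore /z/ is basic and [s] is derived by word-final obstruent devoicing (voiced obstruents become voiceless word-finally).
Hence 'fish' is /fisoz/ underlyingly.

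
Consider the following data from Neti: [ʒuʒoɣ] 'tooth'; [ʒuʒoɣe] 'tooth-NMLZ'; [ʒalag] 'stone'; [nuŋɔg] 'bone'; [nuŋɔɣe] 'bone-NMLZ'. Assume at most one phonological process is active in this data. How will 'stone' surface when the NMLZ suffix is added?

[ʒalaɣe]

The stem for 'bone' ends in [g] in [nuŋɔg] but [ɣ] in [nuŋɔɣe].
Compare 'tooth', with invariant [ɣ] in [ʒuʒoɣ] and [ʒuʒoɣe]: an analysis with underlying /ɣ/ and a rule producing [g] in isolation would wrongly predict alternation here too.
Therefore /g/ is basic and [ɣ] is derived by intervocalic spirantization (voiced stops become fricatives between vowels).
From [ʒalag] the stem 'stone' is /ʒalag/; between vowels this yields [ʒalaɣe].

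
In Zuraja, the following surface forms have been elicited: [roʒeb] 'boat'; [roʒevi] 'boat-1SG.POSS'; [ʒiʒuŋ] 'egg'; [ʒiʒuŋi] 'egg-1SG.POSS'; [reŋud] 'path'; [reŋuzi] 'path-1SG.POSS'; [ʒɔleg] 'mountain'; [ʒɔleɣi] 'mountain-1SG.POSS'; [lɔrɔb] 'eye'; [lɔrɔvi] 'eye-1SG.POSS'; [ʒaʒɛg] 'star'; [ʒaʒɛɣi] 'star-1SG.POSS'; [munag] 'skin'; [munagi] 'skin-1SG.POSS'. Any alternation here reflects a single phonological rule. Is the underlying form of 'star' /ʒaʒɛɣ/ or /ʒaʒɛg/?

/ʒaʒɛɣ/

'star' shows [g] ~ [ɣ] at the end of the stem ([ʒaʒɛg] vs [ʒaʒɛɣi]).
Compare 'skin', with invariant [g] in [munag] and [munagi]: an analysis with underlying /g/ and a rule producing [ɣ] before the 1SG.POSS suffix would wrongly predict alternation here too.
Therefore /ɣ/ is basic and [g] is derived by word-final hardening (voiced fricatives become stops word-finally).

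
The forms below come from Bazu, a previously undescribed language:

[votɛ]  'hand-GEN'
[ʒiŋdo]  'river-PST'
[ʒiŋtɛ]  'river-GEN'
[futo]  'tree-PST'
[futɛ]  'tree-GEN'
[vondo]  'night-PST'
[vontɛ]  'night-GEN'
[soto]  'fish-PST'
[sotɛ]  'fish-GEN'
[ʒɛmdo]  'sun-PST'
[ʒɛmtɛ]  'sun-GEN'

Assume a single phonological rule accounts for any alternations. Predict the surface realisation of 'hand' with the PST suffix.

[voto]

The PST morpheme has two allomorphs, [-do] and [-to].
The GEN suffix, which begins with [t], is invariant after every stem; so [t] is not altered by any rule here.
So the underlying form is /-do/, and voiced stops become voiceless after a vowel.
After 'hand', which ends in a vowel, the suffix surfaces as [-to], giving [voto].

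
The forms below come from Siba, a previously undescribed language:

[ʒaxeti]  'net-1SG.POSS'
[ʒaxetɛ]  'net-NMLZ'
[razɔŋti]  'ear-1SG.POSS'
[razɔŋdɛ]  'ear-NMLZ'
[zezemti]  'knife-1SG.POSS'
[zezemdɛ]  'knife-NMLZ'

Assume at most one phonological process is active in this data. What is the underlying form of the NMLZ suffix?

/-dɛ/

The NMLZ morpheme has two allomorphs, [-dɛ] and [-tɛ].
The 1SG.POSS suffix, which begins with [t], is invariant after every stem; so [t] is not altered by any rule here.
The NMLZ suffix is therefore /-dɛ/ underlyingly, with post-vocalic devoicing: voiced stops become voiceless after a vowel.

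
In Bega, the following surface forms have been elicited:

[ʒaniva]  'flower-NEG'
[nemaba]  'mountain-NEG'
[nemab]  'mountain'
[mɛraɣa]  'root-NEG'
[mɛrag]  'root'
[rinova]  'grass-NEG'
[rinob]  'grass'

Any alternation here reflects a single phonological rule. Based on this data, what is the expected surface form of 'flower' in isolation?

[ʒanib]

In [rinova] and [rinob] the final segment of 'grass' alternates: [v] ~ [b].
The stem 'mountain' ([nemaba], [nemab]) shows [b] unchanged in both environments, so [b] cannot be basic with [v] derived before the NEG suffix.
The alternation reflects word-final hardening: voiced fricatives become stops word-finally. /v/ is underlying.
The one attested form of 'flower', [ʒaniva], shows underlying /ʒaniv/. Applying the same rule word-finally gives [ʒanib].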